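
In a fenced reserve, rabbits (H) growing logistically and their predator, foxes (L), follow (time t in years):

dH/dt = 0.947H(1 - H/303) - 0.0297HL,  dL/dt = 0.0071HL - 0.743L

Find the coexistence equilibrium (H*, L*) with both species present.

H* ≈ 105, L* ≈ 20.9

From dL/dt = 0 with L > 0: 0.0071H* = 0.743, so H* = 105.
Substitute into dH/dt = 0: 0.947(1 - 105/303) = 0.0297L*.
The bracket is 0.655, giving L* = 0.62/0.0297 = 20.9.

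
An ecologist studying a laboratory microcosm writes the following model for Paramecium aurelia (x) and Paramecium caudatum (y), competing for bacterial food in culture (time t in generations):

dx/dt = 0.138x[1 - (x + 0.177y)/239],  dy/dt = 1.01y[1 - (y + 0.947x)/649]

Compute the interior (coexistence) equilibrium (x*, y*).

x* ≈ 149, y* ≈ 508

Setting both brackets to zero gives the nullclines x + 0.177y = 239 and 0.947x + y = 649.
Substituting y = 649 - 0.947x into the first: x(1 - 0.177·0.947) = 239 - 0.177·649.
So x* = 124/0.832 = 149, and then y* = 649 - 0.947·149 = 508.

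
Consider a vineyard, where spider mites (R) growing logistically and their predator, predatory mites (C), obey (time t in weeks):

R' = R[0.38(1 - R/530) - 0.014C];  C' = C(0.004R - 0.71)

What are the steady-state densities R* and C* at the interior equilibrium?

From dC/dt = 0 with C > 0: 0.004R* = 0.71, so R* = 178.
Substitute into dR/dt = 0: 0.38(1 - 178/530) = 0.014C*.
The bracket is 0.665, giving C* = 0.253/0.014 = 18.1.

R* ≈ 178, C* ≈ 18.1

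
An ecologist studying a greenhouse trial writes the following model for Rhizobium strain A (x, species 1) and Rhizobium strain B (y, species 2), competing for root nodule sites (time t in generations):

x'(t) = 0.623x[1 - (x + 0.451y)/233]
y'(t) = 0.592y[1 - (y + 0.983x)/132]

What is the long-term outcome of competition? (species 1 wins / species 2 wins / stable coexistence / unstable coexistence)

species 1 excludes species 2

Compare the nullcline intercepts: K1/α12 = 233/0.451 = 517 > K2 = 132; K2/α21 = 132/0.983 = 134 < K1 = 233.
Since the inequalities point opposite ways, species 1 can invade but species 2 cannot.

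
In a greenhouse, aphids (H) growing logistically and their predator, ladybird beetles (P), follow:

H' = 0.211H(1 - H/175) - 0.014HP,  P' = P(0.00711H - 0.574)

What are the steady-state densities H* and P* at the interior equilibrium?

H* ≈ 80.7, P* ≈ 8.12

From dP/dt = 0 with P > 0: 0.00711H* = 0.574, so H* = 80.7.
Substitute into dH/dt = 0: 0.211(1 - 80.7/175) = 0.014P*.
The bracket is 0.539, giving P* = 0.114/0.014 = 8.12.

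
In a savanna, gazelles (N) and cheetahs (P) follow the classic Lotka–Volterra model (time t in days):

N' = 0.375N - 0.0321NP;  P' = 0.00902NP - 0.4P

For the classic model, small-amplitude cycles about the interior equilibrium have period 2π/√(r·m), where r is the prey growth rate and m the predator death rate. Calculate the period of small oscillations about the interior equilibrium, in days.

T ≈ 16.2 days

Here r = 0.375 and m = 0.4, so r·m = 0.15.
ω = √0.15 = 0.387 per day, hence T = 2π/ω ≈ 16.2 days.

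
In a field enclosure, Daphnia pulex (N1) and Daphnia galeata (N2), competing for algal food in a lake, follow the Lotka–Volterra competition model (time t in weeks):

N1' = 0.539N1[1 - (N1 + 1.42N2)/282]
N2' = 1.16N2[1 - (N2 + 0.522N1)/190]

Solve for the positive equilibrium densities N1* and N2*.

N1* ≈ 47.1, N2* ≈ 165

Setting both brackets to zero gives the nullclines N1 + 1.42N2 = 282 and 0.522N1 + N2 = 190.
Substituting N2 = 190 - 0.522N1 into the first: N1(1 - 1.42·0.522) = 282 - 1.42·190.
So N1* = 12.2/0.259 = 47.1, and then N2* = 190 - 0.522·47.1 = 165.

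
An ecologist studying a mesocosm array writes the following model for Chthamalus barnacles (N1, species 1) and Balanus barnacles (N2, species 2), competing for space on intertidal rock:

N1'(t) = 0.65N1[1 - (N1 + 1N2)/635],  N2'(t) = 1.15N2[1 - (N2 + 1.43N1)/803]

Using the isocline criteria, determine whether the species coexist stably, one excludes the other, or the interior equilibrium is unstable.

Compare the nullcline intercepts: K1/α12 = 635/1 = 635 < K2 = 803; K2/α21 = 803/1.43 = 562 < K1 = 635.
Since both are reversed, neither can invade when rare; the interior point is a saddle.

unstable coexistence (outcome depends on initial conditions)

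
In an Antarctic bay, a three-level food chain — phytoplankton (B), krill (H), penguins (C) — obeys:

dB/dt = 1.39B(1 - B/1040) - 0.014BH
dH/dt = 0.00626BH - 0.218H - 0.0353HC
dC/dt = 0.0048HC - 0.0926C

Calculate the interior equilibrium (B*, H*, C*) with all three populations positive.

From dC/dt = 0: 0.0048H* = 0.0926, so H* = 19.3.
From dB/dt = 0: 1.39(1 - B*/1040) = 0.014·19.3, giving B* = 1040·(1 - 0.194) = 838.
From dH/dt = 0: 0.00626·838 - 0.218 = 0.0353C*, so C* = 5.03/0.0353 = 142.

B* ≈ 838, H* ≈ 19.3, C* ≈ 142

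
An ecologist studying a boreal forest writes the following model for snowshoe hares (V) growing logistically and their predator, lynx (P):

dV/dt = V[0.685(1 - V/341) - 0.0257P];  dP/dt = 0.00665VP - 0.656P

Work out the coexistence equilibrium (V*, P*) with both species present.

V* ≈ 98.6, P* ≈ 18.9

From dP/dt = 0 with P > 0: 0.00665V* = 0.656, so V* = 98.6.
Substitute into dV/dt = 0: 0.685(1 - 98.6/341) = 0.0257P*.
The bracket is 0.711, giving P* = 0.487/0.0257 = 18.9.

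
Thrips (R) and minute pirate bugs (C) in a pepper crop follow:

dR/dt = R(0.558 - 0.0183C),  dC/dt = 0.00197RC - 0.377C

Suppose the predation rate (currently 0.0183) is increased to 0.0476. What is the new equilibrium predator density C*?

C* ≈ 11.7

At the interior fixed point, setting dR/dt = 0 with R > 0 fixes C* = (prey growth rate)/(RC coefficient) — independent of the other coefficients.
With the change, C* = 0.558/0.0476 = 11.7; it falls from 30.5.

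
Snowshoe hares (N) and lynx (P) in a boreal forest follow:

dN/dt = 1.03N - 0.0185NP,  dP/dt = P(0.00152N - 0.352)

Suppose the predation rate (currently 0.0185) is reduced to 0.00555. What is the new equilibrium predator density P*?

P* ≈ 186

At the interior fixed point, setting dN/dt = 0 with N > 0 fixes P* = (prey growth rate)/(NP coefficient) — independent of the other coefficients.
With the change, P* = 1.03/0.00555 = 186; it rises from 55.7.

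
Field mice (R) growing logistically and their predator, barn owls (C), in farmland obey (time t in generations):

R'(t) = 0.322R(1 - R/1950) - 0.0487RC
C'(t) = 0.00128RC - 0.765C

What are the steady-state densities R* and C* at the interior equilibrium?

From dC/dt = 0 with C > 0: 0.00128R* = 0.765, so R* = 598.
Substitute into dR/dt = 0: 0.322(1 - 598/1950) = 0.0487C*.
The bracket is 0.694, giving C* = 0.223/0.0487 = 4.59.

R* ≈ 598, C* ≈ 4.59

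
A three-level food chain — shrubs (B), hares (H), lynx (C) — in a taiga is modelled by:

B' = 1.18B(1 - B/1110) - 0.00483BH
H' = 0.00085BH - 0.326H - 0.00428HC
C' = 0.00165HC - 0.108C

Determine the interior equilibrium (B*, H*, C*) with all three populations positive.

From dC/dt = 0: 0.00165H* = 0.108, so H* = 65.5.
From dB/dt = 0: 1.18(1 - B*/1110) = 0.00483·65.5, giving B* = 1110·(1 - 0.268) = 813.
From dH/dt = 0: 0.00085·813 - 0.326 = 0.00428C*, so C* = 0.365/0.00428 = 85.2.

B* ≈ 813, H* ≈ 65.5, C* ≈ 85.2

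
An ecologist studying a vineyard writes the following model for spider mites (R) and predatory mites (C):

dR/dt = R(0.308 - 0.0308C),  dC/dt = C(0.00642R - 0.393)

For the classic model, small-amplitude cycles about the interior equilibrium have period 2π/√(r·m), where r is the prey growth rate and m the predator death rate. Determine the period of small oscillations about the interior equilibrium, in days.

T ≈ 18.1 days

Here r = 0.308 and m = 0.393, so r·m = 0.121.
ω = √0.121 = 0.348 per day, hence T = 2π/ω ≈ 18.1 days.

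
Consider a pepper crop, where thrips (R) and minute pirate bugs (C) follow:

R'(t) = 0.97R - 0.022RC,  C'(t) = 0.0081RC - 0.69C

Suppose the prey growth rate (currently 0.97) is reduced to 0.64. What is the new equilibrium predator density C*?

C* ≈ 29.1

At the interior fixed point, setting dR/dt = 0 with R > 0 fixes C* = (prey growth rate)/(RC coefficient) — independent of the other coefficients.
With the change, C* = 0.64/0.022 = 29.1; it falls from 44.1.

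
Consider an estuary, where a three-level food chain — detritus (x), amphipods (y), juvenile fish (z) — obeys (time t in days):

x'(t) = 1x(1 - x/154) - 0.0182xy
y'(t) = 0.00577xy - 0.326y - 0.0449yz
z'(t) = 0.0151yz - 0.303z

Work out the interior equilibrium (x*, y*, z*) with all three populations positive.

From dz/dt = 0: 0.0151y* = 0.303, so y* = 20.1.
From dx/dt = 0: 1(1 - x*/154) = 0.0182·20.1, giving x* = 154·(1 - 0.365) = 97.8.
From dy/dt = 0: 0.00577·97.8 - 0.326 = 0.0449z*, so z* = 0.238/0.0449 = 5.3.

x* ≈ 97.8, y* ≈ 20.1, z* ≈ 5.3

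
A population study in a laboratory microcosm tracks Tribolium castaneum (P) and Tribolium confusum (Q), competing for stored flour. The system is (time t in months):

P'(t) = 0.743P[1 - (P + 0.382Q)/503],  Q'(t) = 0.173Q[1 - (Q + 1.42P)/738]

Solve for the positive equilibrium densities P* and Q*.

Setting both brackets to zero gives the nullclines P + 0.382Q = 503 and 1.42P + Q = 738.
Substituting Q = 738 - 1.42P into the first: P(1 - 0.382·1.42) = 503 - 0.382·738.
So P* = 221/0.458 = 483, and then Q* = 738 - 1.42·483 = 51.9.

P* ≈ 483, Q* ≈ 51.9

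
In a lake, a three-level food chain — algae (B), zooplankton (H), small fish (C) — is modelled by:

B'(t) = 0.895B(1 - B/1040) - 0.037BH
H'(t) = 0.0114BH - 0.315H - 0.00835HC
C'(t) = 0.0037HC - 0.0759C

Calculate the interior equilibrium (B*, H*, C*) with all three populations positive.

From dC/dt = 0: 0.0037H* = 0.0759, so H* = 20.5.
From dB/dt = 0: 0.895(1 - B*/1040) = 0.037·20.5, giving B* = 1040·(1 - 0.848) = 158.
From dH/dt = 0: 0.0114·158 - 0.315 = 0.00835C*, so C* = 1.49/0.00835 = 178.

B* ≈ 158, H* ≈ 20.5, C* ≈ 178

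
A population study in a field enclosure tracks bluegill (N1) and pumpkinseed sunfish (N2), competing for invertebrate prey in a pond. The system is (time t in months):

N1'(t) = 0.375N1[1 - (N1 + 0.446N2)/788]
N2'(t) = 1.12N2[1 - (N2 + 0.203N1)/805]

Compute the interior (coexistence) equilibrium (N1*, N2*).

Setting both brackets to zero gives the nullclines N1 + 0.446N2 = 788 and 0.203N1 + N2 = 805.
Substituting N2 = 805 - 0.203N1 into the first: N1(1 - 0.446·0.203) = 788 - 0.446·805.
So N1* = 429/0.909 = 472, and then N2* = 805 - 0.203·472 = 709.

N1* ≈ 472, N2* ≈ 709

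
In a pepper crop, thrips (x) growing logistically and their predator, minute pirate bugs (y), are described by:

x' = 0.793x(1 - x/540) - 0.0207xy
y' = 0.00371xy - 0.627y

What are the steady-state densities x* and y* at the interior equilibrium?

x* ≈ 169, y* ≈ 26.3

From dy/dt = 0 with y > 0: 0.00371x* = 0.627, so x* = 169.
Substitute into dx/dt = 0: 0.793(1 - 169/540) = 0.0207y*.
The bracket is 0.687, giving y* = 0.545/0.0207 = 26.3.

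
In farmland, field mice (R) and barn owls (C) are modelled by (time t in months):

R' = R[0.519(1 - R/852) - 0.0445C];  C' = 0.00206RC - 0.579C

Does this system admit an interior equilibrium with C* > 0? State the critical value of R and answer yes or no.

The predator equation gives dC/dt > 0 only when R > 0.579/0.00206 = 281.
Without the predator, R → K = 852. Since 852 > 281, the predator can invade and persist.

Threshold R = 281; K > 281, so yes, the predator persists.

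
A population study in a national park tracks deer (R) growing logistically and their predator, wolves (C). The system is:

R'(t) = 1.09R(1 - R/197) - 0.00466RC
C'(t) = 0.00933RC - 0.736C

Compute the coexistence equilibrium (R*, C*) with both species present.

From dC/dt = 0 with C > 0: 0.00933R* = 0.736, so R* = 78.9.
Substitute into dR/dt = 0: 1.09(1 - 78.9/197) = 0.00466C*.
The bracket is 0.6, giving C* = 0.654/0.00466 = 140.

R* ≈ 78.9, C* ≈ 140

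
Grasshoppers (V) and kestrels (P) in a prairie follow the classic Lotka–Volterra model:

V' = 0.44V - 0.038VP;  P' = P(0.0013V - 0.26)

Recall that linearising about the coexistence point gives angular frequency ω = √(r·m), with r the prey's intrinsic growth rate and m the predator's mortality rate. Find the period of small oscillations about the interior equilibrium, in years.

T ≈ 18.6 years

Here r = 0.44 and m = 0.26, so r·m = 0.114.
ω = √0.114 = 0.338 per year, hence T = 2π/ω ≈ 18.6 years.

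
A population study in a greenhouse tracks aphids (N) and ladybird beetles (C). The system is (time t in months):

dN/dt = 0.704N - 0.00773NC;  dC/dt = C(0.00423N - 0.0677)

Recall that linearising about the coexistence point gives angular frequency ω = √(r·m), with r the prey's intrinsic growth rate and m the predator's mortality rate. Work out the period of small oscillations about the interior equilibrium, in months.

Here r = 0.704 and m = 0.0677, so r·m = 0.0477.
ω = √0.0477 = 0.218 per month, hence T = 2π/ω ≈ 28.8 months.

T ≈ 28.8 months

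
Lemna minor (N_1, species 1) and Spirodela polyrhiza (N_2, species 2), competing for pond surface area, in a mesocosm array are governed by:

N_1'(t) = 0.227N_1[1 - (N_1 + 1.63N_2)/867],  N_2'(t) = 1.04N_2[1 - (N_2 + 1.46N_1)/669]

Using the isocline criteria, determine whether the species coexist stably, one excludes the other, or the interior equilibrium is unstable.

Compare the nullcline intercepts: K1/α12 = 867/1.63 = 532 < K2 = 669; K2/α21 = 669/1.46 = 458 < K1 = 867.
Since both are reversed, neither can invade when rare; the interior point is a saddle.

unstable coexistence (outcome depends on initial conditions)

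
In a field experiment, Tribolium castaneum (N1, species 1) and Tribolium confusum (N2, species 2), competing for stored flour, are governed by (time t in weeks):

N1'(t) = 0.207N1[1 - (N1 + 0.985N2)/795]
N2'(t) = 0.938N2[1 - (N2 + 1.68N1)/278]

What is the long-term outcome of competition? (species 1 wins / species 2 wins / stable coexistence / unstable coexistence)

species 1 excludes species 2

Compare the nullcline intercepts: K1/α12 = 795/0.985 = 807 > K2 = 278; K2/α21 = 278/1.68 = 165 < K1 = 795.
Since the inequalities point opposite ways, species 1 can invade but species 2 cannot.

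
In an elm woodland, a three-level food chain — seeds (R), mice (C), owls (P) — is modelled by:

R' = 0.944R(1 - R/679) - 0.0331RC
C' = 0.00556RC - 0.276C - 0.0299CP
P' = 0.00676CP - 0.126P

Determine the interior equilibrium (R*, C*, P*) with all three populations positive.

R* ≈ 235, C* ≈ 18.6, P* ≈ 34.5

From dP/dt = 0: 0.00676C* = 0.126, so C* = 18.6.
From dR/dt = 0: 0.944(1 - R*/679) = 0.0331·18.6, giving R* = 679·(1 - 0.654) = 235.
From dC/dt = 0: 0.00556·235 - 0.276 = 0.0299P*, so P* = 1.03/0.0299 = 34.5.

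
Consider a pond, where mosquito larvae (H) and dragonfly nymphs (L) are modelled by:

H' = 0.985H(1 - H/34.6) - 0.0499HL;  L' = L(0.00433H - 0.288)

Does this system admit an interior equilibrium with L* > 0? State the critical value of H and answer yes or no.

Threshold H = 66.5; K < 66.5, so no, the predator goes extinct.

The predator equation gives dL/dt > 0 only when H > 0.288/0.00433 = 66.5.
Without the predator, H → K = 34.6. Since 34.6 < 66.5, the predator cannot invade.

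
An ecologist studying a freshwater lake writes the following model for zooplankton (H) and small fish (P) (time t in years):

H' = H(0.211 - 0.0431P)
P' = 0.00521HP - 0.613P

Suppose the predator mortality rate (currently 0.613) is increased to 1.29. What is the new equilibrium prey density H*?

H* ≈ 248

At the interior fixed point, setting dP/dt = 0 with P > 0 fixes H* = (predator death rate)/(HP coefficient) — independent of the other coefficients.
With the change, H* = 1.29/0.00521 = 248; it rises from 118.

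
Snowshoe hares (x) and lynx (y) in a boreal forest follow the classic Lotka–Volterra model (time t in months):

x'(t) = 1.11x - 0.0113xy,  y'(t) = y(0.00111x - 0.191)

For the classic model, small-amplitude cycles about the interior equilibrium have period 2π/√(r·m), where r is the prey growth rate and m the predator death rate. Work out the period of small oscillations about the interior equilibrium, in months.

Here r = 1.11 and m = 0.191, so r·m = 0.212.
ω = √0.212 = 0.46 per month, hence T = 2π/ω ≈ 13.6 months.

T ≈ 13.6 months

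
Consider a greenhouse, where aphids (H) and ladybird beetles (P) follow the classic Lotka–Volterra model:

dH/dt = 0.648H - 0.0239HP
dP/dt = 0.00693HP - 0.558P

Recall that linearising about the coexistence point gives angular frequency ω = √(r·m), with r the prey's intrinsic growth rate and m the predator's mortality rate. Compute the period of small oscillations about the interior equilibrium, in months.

Here r = 0.648 and m = 0.558, so r·m = 0.362.
ω = √0.362 = 0.601 per month, hence T = 2π/ω ≈ 10.4 months.

T ≈ 10.4 months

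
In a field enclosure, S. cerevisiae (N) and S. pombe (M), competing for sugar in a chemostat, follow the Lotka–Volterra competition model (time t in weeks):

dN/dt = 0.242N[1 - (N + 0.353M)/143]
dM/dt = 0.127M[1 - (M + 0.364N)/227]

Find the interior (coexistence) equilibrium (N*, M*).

Setting both brackets to zero gives the nullclines N + 0.353M = 143 and 0.364N + M = 227.
Substituting M = 227 - 0.364N into the first: N(1 - 0.353·0.364) = 143 - 0.353·227.
So N* = 62.9/0.872 = 72.1, and then M* = 227 - 0.364·72.1 = 201.

N* ≈ 72.1, M* ≈ 201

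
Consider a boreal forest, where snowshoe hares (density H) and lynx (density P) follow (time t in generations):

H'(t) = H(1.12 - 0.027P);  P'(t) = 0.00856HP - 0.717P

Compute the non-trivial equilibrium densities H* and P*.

H* ≈ 83.8, P* ≈ 41.5

Set dP/dt = 0 with P > 0: 0.00856H - 0.717 = 0, so H* = 0.717/0.00856 = 83.8.
Set dH/dt = 0 with H > 0: 1.12 - 0.027P = 0, so P* = 1.12/0.027 = 41.5.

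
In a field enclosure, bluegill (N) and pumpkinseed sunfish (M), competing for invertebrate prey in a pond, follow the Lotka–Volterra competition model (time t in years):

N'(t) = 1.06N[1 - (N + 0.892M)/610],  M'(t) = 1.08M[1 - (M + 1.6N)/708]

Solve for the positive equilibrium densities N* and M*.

Setting both brackets to zero gives the nullclines N + 0.892M = 610 and 1.6N + M = 708.
Substituting M = 708 - 1.6N into the first: N(1 - 0.892·1.6) = 610 - 0.892·708.
So N* = -21.5/-0.427 = 50.4, and then M* = 708 - 1.6·50.4 = 627.

N* ≈ 50.4, M* ≈ 627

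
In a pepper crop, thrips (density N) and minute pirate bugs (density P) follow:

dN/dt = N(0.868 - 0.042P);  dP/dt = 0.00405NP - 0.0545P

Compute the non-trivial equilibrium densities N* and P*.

Set dP/dt = 0 with P > 0: 0.00405N - 0.0545 = 0, so N* = 0.0545/0.00405 = 13.5.
Set dN/dt = 0 with N > 0: 0.868 - 0.042P = 0, so P* = 0.868/0.042 = 20.7.

N* ≈ 13.5, P* ≈ 20.7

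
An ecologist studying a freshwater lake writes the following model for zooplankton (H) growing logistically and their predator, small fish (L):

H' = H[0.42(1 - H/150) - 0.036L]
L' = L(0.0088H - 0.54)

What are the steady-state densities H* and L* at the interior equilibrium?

From dL/dt = 0 with L > 0: 0.0088H* = 0.54, so H* = 61.4.
Substitute into dH/dt = 0: 0.42(1 - 61.4/150) = 0.036L*.
The bracket is 0.591, giving L* = 0.248/0.036 = 6.89.

H* ≈ 61.4, L* ≈ 6.89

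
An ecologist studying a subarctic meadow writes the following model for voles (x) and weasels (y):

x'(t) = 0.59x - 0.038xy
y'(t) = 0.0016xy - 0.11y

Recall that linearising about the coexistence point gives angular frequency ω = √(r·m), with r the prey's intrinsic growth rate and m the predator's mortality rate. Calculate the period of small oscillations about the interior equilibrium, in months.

T ≈ 24.7 months

Here r = 0.59 and m = 0.11, so r·m = 0.0649.
ω = √0.0649 = 0.255 per month, hence T = 2π/ω ≈ 24.7 months.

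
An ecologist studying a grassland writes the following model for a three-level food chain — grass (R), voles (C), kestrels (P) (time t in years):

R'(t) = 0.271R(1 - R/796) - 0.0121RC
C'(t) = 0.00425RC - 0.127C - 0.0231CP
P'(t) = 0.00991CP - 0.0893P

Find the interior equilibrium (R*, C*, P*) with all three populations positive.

R* ≈ 476, C* ≈ 9.01, P* ≈ 82

From dP/dt = 0: 0.00991C* = 0.0893, so C* = 9.01.
From dR/dt = 0: 0.271(1 - R*/796) = 0.0121·9.01, giving R* = 796·(1 - 0.402) = 476.
From dC/dt = 0: 0.00425·476 - 0.127 = 0.0231P*, so P* = 1.89/0.0231 = 82.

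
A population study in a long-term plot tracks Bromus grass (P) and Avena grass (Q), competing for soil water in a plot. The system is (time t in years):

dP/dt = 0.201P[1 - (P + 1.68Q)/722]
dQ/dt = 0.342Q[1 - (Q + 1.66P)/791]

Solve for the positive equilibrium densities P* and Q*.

P* ≈ 339, Q* ≈ 228

Setting both brackets to zero gives the nullclines P + 1.68Q = 722 and 1.66P + Q = 791.
Substituting Q = 791 - 1.66P into the first: P(1 - 1.68·1.66) = 722 - 1.68·791.
So P* = -607/-1.79 = 339, and then Q* = 791 - 1.66·339 = 228.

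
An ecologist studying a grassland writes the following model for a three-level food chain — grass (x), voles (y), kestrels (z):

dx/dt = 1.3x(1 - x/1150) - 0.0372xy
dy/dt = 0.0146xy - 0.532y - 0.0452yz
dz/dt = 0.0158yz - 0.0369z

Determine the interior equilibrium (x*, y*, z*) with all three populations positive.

x* ≈ 1070, y* ≈ 2.34, z* ≈ 335

From dz/dt = 0: 0.0158y* = 0.0369, so y* = 2.34.
From dx/dt = 0: 1.3(1 - x*/1150) = 0.0372·2.34, giving x* = 1150·(1 - 0.0668) = 1070.
From dy/dt = 0: 0.0146·1070 - 0.532 = 0.0452z*, so z* = 15.1/0.0452 = 335.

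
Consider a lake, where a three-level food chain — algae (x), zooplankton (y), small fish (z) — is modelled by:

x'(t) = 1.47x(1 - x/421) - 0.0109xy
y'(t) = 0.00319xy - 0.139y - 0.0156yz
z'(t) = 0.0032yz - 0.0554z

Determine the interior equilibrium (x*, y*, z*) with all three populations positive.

x* ≈ 367, y* ≈ 17.3, z* ≈ 66.1

From dz/dt = 0: 0.0032y* = 0.0554, so y* = 17.3.
From dx/dt = 0: 1.47(1 - x*/421) = 0.0109·17.3, giving x* = 421·(1 - 0.128) = 367.
From dy/dt = 0: 0.00319·367 - 0.139 = 0.0156z*, so z* = 1.03/0.0156 = 66.1.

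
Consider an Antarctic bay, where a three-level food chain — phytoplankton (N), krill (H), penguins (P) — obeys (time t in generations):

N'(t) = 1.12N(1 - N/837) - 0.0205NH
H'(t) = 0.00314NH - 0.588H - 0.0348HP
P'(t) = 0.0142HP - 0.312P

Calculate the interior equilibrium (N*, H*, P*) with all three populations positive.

N* ≈ 500, H* ≈ 22, P* ≈ 28.3

From dP/dt = 0: 0.0142H* = 0.312, so H* = 22.
From dN/dt = 0: 1.12(1 - N*/837) = 0.0205·22, giving N* = 837·(1 - 0.402) = 500.
From dH/dt = 0: 0.00314·500 - 0.588 = 0.0348P*, so P* = 0.983/0.0348 = 28.3.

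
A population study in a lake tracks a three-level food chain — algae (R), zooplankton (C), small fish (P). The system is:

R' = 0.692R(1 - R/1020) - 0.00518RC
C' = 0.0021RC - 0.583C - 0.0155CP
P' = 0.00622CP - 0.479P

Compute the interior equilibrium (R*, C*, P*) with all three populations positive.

From dP/dt = 0: 0.00622C* = 0.479, so C* = 77.
From dR/dt = 0: 0.692(1 - R*/1020) = 0.00518·77, giving R* = 1020·(1 - 0.576) = 432.
From dC/dt = 0: 0.0021·432 - 0.583 = 0.0155P*, so P* = 0.324/0.0155 = 20.9.

R* ≈ 432, C* ≈ 77, P* ≈ 20.9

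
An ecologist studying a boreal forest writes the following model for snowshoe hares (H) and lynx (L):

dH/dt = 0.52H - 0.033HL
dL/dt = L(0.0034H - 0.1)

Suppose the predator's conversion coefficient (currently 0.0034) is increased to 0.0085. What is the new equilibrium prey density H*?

At the interior fixed point, setting dL/dt = 0 with L > 0 fixes H* = (predator death rate)/(HL coefficient) — independent of the other coefficients.
With the change, H* = 0.1/0.0085 = 11.8; it falls from 29.4.

H* ≈ 11.8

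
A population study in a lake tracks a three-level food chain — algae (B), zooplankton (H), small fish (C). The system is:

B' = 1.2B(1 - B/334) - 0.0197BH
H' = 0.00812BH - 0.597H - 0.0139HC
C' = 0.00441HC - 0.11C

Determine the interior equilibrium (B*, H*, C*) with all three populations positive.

B* ≈ 197, H* ≈ 24.9, C* ≈ 72.3

From dC/dt = 0: 0.00441H* = 0.11, so H* = 24.9.
From dB/dt = 0: 1.2(1 - B*/334) = 0.0197·24.9, giving B* = 334·(1 - 0.409) = 197.
From dH/dt = 0: 0.00812·197 - 0.597 = 0.0139C*, so C* = 1/0.0139 = 72.3.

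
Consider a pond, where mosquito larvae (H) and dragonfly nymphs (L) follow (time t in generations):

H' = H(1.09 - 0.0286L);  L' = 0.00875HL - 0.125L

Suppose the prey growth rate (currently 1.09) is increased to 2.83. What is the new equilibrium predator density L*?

At the interior fixed point, setting dH/dt = 0 with H > 0 fixes L* = (prey growth rate)/(HL coefficient) — independent of the other coefficients.
With the change, L* = 2.83/0.0286 = 99; it rises from 38.1.

L* ≈ 99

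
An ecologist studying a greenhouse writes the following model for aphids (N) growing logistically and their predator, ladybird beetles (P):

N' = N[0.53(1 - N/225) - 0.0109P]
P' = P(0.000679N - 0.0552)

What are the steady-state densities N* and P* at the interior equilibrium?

From dP/dt = 0 with P > 0: 0.000679N* = 0.0552, so N* = 81.3.
Substitute into dN/dt = 0: 0.53(1 - 81.3/225) = 0.0109P*.
The bracket is 0.639, giving P* = 0.339/0.0109 = 31.1.

N* ≈ 81.3, P* ≈ 31.1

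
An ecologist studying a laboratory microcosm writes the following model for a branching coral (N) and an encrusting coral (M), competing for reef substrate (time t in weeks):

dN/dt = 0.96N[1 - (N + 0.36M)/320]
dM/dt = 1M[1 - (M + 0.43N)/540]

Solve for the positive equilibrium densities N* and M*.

N* ≈ 149, M* ≈ 476

Setting both brackets to zero gives the nullclines N + 0.36M = 320 and 0.43N + M = 540.
Substituting M = 540 - 0.43N into the first: N(1 - 0.36·0.43) = 320 - 0.36·540.
So N* = 126/0.845 = 149, and then M* = 540 - 0.43·149 = 476.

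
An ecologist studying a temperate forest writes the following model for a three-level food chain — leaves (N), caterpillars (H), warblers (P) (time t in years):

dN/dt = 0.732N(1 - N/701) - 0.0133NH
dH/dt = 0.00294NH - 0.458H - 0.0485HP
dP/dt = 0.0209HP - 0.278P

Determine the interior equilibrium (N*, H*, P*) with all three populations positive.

N* ≈ 532, H* ≈ 13.3, P* ≈ 22.8

From dP/dt = 0: 0.0209H* = 0.278, so H* = 13.3.
From dN/dt = 0: 0.732(1 - N*/701) = 0.0133·13.3, giving N* = 701·(1 - 0.242) = 532.
From dH/dt = 0: 0.00294·532 - 0.458 = 0.0485P*, so P* = 1.1/0.0485 = 22.8.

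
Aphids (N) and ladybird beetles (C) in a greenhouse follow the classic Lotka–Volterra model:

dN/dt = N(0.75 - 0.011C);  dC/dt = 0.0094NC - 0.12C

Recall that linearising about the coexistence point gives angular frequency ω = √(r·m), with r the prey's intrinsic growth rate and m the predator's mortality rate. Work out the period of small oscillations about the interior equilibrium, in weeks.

T ≈ 20.9 weeks

Here r = 0.75 and m = 0.12, so r·m = 0.09.
ω = √0.09 = 0.3 per week, hence T = 2π/ω ≈ 20.9 weeks.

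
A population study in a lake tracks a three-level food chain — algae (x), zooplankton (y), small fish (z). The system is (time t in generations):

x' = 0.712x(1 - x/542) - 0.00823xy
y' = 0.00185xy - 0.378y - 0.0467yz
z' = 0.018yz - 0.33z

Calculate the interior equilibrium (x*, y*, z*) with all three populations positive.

From dz/dt = 0: 0.018y* = 0.33, so y* = 18.3.
From dx/dt = 0: 0.712(1 - x*/542) = 0.00823·18.3, giving x* = 542·(1 - 0.212) = 427.
From dy/dt = 0: 0.00185·427 - 0.378 = 0.0467z*, so z* = 0.412/0.0467 = 8.83.

x* ≈ 427, y* ≈ 18.3, z* ≈ 8.83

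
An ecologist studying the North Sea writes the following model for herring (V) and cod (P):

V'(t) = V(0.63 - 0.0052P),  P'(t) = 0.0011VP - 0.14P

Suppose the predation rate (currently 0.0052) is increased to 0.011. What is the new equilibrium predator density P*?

At the interior fixed point, setting dV/dt = 0 with V > 0 fixes P* = (prey growth rate)/(VP coefficient) — independent of the other coefficients.
With the change, P* = 0.63/0.011 = 57.3; it falls from 121.

P* ≈ 57.3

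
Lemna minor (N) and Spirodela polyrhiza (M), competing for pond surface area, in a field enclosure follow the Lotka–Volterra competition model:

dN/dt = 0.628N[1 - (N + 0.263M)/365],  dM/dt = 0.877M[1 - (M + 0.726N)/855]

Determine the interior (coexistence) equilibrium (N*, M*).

Setting both brackets to zero gives the nullclines N + 0.263M = 365 and 0.726N + M = 855.
Substituting M = 855 - 0.726N into the first: N(1 - 0.263·0.726) = 365 - 0.263·855.
So N* = 140/0.809 = 173, and then M* = 855 - 0.726·173 = 729.

N* ≈ 173, M* ≈ 729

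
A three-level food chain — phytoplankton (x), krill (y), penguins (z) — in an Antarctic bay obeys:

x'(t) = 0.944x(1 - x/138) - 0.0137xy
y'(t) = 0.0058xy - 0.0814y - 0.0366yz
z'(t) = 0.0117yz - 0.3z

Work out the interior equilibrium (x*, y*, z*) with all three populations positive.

x* ≈ 86.6, y* ≈ 25.6, z* ≈ 11.5

From dz/dt = 0: 0.0117y* = 0.3, so y* = 25.6.
From dx/dt = 0: 0.944(1 - x*/138) = 0.0137·25.6, giving x* = 138·(1 - 0.372) = 86.6.
From dy/dt = 0: 0.0058·86.6 - 0.0814 = 0.0366z*, so z* = 0.421/0.0366 = 11.5.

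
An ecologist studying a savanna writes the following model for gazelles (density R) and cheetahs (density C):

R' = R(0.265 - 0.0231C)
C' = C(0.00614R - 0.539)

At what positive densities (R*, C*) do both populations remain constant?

Set dC/dt = 0 with C > 0: 0.00614R - 0.539 = 0, so R* = 0.539/0.00614 = 87.8.
Set dR/dt = 0 with R > 0: 0.265 - 0.0231C = 0, so C* = 0.265/0.0231 = 11.5.

R* ≈ 87.8, C* ≈ 11.5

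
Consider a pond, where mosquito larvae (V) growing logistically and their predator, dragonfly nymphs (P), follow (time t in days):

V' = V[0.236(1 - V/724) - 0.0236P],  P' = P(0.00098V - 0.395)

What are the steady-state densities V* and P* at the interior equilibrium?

From dP/dt = 0 with P > 0: 0.00098V* = 0.395, so V* = 403.
Substitute into dV/dt = 0: 0.236(1 - 403/724) = 0.0236P*.
The bracket is 0.443, giving P* = 0.105/0.0236 = 4.43.

V* ≈ 403, P* ≈ 4.43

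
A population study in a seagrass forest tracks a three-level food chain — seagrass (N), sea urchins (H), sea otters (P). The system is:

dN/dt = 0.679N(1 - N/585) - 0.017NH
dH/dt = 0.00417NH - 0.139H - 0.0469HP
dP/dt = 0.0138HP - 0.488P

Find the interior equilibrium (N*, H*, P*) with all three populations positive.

N* ≈ 67.1, H* ≈ 35.4, P* ≈ 3

From dP/dt = 0: 0.0138H* = 0.488, so H* = 35.4.
From dN/dt = 0: 0.679(1 - N*/585) = 0.017·35.4, giving N* = 585·(1 - 0.885) = 67.1.
From dH/dt = 0: 0.00417·67.1 - 0.139 = 0.0469P*, so P* = 0.141/0.0469 = 3.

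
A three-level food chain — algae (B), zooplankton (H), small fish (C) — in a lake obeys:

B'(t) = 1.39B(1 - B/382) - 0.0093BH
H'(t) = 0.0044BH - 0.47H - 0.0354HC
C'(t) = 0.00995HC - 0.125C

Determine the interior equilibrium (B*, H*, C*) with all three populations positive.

B* ≈ 350, H* ≈ 12.6, C* ≈ 30.2

From dC/dt = 0: 0.00995H* = 0.125, so H* = 12.6.
From dB/dt = 0: 1.39(1 - B*/382) = 0.0093·12.6, giving B* = 382·(1 - 0.0841) = 350.
From dH/dt = 0: 0.0044·350 - 0.47 = 0.0354C*, so C* = 1.07/0.0354 = 30.2.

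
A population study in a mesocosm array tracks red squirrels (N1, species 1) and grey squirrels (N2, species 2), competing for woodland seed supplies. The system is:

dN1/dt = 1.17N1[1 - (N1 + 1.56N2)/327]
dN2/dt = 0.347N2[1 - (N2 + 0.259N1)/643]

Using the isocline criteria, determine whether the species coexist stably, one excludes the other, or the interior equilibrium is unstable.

species 2 excludes species 1

Compare the nullcline intercepts: K1/α12 = 327/1.56 = 210 < K2 = 643; K2/α21 = 643/0.259 = 2480 > K1 = 327.
Since the inequalities point opposite ways, species 2 can invade but species 1 cannot.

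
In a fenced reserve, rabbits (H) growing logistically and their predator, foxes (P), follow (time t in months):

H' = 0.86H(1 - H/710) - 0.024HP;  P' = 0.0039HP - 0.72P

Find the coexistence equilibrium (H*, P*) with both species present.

From dP/dt = 0 with P > 0: 0.0039H* = 0.72, so H* = 185.
Substitute into dH/dt = 0: 0.86(1 - 185/710) = 0.024P*.
The bracket is 0.74, giving P* = 0.636/0.024 = 26.5.

H* ≈ 185, P* ≈ 26.5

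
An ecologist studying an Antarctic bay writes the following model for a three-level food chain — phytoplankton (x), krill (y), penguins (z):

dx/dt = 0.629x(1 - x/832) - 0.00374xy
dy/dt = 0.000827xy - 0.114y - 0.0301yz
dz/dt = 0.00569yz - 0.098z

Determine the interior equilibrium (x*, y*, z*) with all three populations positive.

From dz/dt = 0: 0.00569y* = 0.098, so y* = 17.2.
From dx/dt = 0: 0.629(1 - x*/832) = 0.00374·17.2, giving x* = 832·(1 - 0.102) = 747.
From dy/dt = 0: 0.000827·747 - 0.114 = 0.0301z*, so z* = 0.504/0.0301 = 16.7.

x* ≈ 747, y* ≈ 17.2, z* ≈ 16.7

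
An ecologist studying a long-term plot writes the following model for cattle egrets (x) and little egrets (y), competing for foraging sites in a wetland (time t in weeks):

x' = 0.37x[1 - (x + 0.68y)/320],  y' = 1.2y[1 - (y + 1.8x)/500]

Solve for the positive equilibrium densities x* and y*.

x* ≈ 89.3, y* ≈ 339

Setting both brackets to zero gives the nullclines x + 0.68y = 320 and 1.8x + y = 500.
Substituting y = 500 - 1.8x into the first: x(1 - 0.68·1.8) = 320 - 0.68·500.
So x* = -20/-0.224 = 89.3, and then y* = 500 - 1.8·89.3 = 339.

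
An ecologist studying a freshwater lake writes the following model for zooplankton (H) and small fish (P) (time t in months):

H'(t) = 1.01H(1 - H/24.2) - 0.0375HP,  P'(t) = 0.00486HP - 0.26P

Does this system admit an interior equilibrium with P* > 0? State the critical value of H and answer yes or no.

Threshold H = 53.5; K < 53.5, so no, the predator goes extinct.

The predator equation gives dP/dt > 0 only when H > 0.26/0.00486 = 53.5.
Without the predator, H → K = 24.2. Since 24.2 < 53.5, the predator cannot invade.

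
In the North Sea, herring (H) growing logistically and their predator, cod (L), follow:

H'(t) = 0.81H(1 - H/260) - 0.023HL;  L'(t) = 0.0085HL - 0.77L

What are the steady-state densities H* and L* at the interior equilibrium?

H* ≈ 90.6, L* ≈ 22.9

From dL/dt = 0 with L > 0: 0.0085H* = 0.77, so H* = 90.6.
Substitute into dH/dt = 0: 0.81(1 - 90.6/260) = 0.023L*.
The bracket is 0.652, giving L* = 0.528/0.023 = 22.9.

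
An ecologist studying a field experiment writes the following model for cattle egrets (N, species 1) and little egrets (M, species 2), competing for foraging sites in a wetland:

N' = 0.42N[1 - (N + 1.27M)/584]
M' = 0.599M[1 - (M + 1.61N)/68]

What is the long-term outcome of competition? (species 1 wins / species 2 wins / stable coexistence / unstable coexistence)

Compare the nullcline intercepts: K1/α12 = 584/1.27 = 460 > K2 = 68; K2/α21 = 68/1.61 = 42.2 < K1 = 584.
Since the inequalities point opposite ways, species 1 can invade but species 2 cannot.

species 1 excludes species 2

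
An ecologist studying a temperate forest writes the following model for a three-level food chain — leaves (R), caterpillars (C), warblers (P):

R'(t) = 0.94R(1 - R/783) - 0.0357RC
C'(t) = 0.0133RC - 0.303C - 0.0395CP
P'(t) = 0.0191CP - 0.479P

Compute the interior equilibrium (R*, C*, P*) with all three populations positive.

R* ≈ 37.2, C* ≈ 25.1, P* ≈ 4.87

From dP/dt = 0: 0.0191C* = 0.479, so C* = 25.1.
From dR/dt = 0: 0.94(1 - R*/783) = 0.0357·25.1, giving R* = 783·(1 - 0.952) = 37.2.
From dC/dt = 0: 0.0133·37.2 - 0.303 = 0.0395P*, so P* = 0.192/0.0395 = 4.87.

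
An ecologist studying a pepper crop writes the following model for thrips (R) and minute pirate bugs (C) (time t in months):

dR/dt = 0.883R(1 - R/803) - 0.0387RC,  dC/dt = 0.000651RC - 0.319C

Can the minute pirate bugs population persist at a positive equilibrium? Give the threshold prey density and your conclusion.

Threshold R = 490; K > 490, so yes, the predator persists.

The predator equation gives dC/dt > 0 only when R > 0.319/0.000651 = 490.
Without the predator, R → K = 803. Since 803 > 490, the predator can invade and persist.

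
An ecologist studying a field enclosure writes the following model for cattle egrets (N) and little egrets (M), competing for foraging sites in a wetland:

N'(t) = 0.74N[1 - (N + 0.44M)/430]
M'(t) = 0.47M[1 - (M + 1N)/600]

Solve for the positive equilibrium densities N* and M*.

Setting both brackets to zero gives the nullclines N + 0.44M = 430 and 1N + M = 600.
Substituting M = 600 - 1N into the first: N(1 - 0.44·1) = 430 - 0.44·600.
So N* = 166/0.56 = 296, and then M* = 600 - 1·296 = 304.

N* ≈ 296, M* ≈ 304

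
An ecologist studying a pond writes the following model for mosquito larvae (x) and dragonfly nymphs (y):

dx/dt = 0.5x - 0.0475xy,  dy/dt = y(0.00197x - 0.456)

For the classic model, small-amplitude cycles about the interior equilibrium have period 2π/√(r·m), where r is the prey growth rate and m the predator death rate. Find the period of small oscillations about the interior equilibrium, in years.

T ≈ 13.2 years

Here r = 0.5 and m = 0.456, so r·m = 0.228.
ω = √0.228 = 0.477 per year, hence T = 2π/ω ≈ 13.2 years.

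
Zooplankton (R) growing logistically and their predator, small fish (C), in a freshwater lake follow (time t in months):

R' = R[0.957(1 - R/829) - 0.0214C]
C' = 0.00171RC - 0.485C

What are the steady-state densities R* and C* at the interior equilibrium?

From dC/dt = 0 with C > 0: 0.00171R* = 0.485, so R* = 284.
Substitute into dR/dt = 0: 0.957(1 - 284/829) = 0.0214C*.
The bracket is 0.658, giving C* = 0.63/0.0214 = 29.4.

R* ≈ 284, C* ≈ 29.4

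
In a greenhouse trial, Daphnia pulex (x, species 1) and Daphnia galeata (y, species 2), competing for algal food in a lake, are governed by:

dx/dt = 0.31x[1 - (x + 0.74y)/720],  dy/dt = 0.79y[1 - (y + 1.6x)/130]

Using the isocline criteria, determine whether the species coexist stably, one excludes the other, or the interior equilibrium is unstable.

Compare the nullcline intercepts: K1/α12 = 720/0.74 = 973 > K2 = 130; K2/α21 = 130/1.6 = 81.2 < K1 = 720.
Since the inequalities point opposite ways, species 1 can invade but species 2 cannot.

species 1 excludes species 2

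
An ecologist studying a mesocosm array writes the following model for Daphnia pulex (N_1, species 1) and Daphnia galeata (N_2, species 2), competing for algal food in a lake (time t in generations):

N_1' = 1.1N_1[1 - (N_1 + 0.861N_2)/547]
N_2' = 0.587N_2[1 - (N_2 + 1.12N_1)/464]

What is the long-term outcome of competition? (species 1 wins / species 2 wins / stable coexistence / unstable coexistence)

species 1 excludes species 2

Compare the nullcline intercepts: K1/α12 = 547/0.861 = 635 > K2 = 464; K2/α21 = 464/1.12 = 414 < K1 = 547.
Since the inequalities point opposite ways, species 1 can invade but species 2 cannot.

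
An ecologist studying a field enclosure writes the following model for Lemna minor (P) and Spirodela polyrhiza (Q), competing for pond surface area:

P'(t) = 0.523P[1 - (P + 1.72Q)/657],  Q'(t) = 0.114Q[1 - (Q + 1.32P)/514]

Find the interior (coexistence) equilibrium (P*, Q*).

Setting both brackets to zero gives the nullclines P + 1.72Q = 657 and 1.32P + Q = 514.
Substituting Q = 514 - 1.32P into the first: P(1 - 1.72·1.32) = 657 - 1.72·514.
So P* = -227/-1.27 = 179, and then Q* = 514 - 1.32·179 = 278.

P* ≈ 179, Q* ≈ 278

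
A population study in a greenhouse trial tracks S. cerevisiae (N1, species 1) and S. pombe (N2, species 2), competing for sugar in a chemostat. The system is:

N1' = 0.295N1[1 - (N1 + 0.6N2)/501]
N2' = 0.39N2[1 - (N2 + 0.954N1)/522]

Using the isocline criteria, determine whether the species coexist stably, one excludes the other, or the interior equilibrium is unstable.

stable coexistence

Compare the nullcline intercepts: K1/α12 = 501/0.6 = 835 > K2 = 522; K2/α21 = 522/0.954 = 547 > K1 = 501.
Since both inequalities hold, each species can invade when rare, so the interior equilibrium is stable.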